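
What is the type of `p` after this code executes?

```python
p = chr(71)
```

chr() returns str (single character)

str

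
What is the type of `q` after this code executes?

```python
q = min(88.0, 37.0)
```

min() of floats returns float

float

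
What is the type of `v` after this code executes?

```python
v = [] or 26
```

'or' returns first truthy value (26, which is int)

int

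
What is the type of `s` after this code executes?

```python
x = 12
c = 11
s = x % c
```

int % int returns int (12 % 11 = 1)

int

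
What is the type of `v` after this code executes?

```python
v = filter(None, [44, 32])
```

filter() returns a filter iterator object

filter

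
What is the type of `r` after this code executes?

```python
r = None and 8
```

'and' returns first falsy value (None)

NoneType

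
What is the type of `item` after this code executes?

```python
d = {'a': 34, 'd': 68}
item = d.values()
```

.values() returns a dict_values view object

dict_values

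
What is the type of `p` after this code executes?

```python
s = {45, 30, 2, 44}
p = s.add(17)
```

set.add() returns None (mutates in place)

NoneType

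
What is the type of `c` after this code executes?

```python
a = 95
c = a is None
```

'is' comparison returns bool

bool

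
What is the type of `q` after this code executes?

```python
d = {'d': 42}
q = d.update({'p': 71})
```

dict.update() returns None

NoneType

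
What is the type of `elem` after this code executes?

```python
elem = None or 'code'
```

'or' with None returns the other value ('code', str)

str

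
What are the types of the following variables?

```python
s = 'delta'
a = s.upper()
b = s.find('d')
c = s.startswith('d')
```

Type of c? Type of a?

str.startswith() returns bool; str.upper() returns str

bool, str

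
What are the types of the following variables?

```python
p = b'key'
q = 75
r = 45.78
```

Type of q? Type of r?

q is int; r is float

int, float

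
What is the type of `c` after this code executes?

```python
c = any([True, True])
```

any() returns bool

bool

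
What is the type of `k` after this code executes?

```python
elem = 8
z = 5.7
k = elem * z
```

int * float returns float (8 * 5.7 = 45.6)

float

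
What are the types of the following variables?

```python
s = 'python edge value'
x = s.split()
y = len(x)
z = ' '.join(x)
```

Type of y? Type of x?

len() returns int; str.split() returns list

int, list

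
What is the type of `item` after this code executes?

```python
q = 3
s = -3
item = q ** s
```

int ** negative int returns float

float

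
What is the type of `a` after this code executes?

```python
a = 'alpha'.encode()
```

str.encode() returns bytes

bytes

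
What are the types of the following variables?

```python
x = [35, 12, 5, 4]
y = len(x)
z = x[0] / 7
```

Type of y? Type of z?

len() returns int; int / int returns float

int, float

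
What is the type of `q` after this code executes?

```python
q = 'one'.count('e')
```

str.count() returns int

int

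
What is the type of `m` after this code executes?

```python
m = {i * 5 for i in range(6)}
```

A set comprehension {expr for x in iterable} produces a set

set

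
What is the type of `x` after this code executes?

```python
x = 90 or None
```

'or' returns first truthy value (90, int)

int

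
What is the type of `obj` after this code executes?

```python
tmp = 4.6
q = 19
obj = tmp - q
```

float - int returns float (4.6 - 19 = -14.4)

float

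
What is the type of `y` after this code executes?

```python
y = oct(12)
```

oct() returns str representation

str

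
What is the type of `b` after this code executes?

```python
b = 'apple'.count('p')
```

str.count() returns int

int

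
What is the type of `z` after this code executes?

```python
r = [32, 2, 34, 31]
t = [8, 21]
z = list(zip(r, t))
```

list(zip(...)) returns a list of tuples

list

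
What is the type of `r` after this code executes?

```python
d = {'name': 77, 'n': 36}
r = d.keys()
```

.keys() returns a dict_keys view object

dict_keys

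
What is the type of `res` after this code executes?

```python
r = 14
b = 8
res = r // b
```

int // int returns int (14 // 8 = 1)

int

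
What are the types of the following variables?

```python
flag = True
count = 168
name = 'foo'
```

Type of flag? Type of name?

flag is bool; name is str

bool, str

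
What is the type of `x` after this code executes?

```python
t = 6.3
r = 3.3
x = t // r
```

float // float returns float (floor division preserves float type)

float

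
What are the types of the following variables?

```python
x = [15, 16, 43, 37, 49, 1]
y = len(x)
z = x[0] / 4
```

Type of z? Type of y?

int / int returns float; len() returns int

float, int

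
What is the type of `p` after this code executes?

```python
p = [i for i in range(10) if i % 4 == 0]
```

A list comprehension [...] produces a list

list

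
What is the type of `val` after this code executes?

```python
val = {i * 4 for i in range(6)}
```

A set comprehension {expr for x in iterable} produces a set

set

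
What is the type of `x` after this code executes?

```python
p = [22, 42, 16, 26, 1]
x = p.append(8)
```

list.append() returns None (mutates in place)

NoneType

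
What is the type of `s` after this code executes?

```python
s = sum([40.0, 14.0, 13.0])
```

sum() of floats returns float

float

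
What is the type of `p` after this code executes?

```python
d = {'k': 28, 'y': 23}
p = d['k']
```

Accessing dict[str, int] with key 'k' returns int value 28

int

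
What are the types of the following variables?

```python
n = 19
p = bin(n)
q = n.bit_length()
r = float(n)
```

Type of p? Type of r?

bin() returns str; float() returns float

str, float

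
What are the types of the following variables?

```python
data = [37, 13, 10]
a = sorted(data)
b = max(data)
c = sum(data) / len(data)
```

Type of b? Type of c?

max of ints returns int; int / int returns float

int, float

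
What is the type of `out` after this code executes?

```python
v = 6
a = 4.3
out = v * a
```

int * float returns float (6 * 4.3 = 25.8)

float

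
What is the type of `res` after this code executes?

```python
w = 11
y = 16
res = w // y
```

int // int returns int (11 // 16 = 0)

int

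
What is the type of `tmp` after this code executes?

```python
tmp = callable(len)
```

callable() returns bool

bool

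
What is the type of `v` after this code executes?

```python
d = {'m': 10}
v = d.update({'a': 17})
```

dict.update() returns None

NoneType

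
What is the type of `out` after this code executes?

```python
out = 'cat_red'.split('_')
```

str.split() returns list

list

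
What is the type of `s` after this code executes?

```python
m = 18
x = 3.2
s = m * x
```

int * float returns float (18 * 3.2 = 57.6)

float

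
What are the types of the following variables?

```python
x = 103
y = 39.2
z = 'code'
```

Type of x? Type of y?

x is int; y is float

int, float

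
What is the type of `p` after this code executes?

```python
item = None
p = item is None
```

'is' comparison returns bool

bool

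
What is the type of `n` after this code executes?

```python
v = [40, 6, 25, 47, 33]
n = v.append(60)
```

list.append() returns None (mutates in place)

NoneType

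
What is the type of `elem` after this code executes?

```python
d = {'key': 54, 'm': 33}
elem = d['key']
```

Accessing dict[str, int] with key 'key' returns int value 54

int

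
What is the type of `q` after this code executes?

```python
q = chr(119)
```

chr() returns str (single character)

str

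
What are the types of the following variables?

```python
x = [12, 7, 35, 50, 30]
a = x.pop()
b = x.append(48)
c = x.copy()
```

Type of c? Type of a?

list.copy() returns list; list.pop() returns the element (int)

list, int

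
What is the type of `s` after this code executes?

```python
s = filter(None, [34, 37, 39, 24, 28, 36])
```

filter() returns a filter iterator object

filter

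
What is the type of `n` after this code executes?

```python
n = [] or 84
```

'or' returns first truthy value (84, which is int)

int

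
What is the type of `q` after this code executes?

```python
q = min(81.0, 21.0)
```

min() of floats returns float

float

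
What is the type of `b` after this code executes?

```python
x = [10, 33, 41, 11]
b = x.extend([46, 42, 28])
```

list.extend() returns None

NoneType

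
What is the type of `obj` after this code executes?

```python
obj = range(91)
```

range() returns a range object

range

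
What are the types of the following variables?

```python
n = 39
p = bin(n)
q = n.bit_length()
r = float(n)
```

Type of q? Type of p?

int.bit_length() returns int; bin() returns str

int, str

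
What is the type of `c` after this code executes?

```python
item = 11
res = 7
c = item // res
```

int // int returns int (11 // 7 = 1)

int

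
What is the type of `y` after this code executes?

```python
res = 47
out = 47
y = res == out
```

Equality comparison returns bool

bool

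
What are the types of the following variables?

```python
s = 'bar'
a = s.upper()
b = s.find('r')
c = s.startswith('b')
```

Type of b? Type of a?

str.find() returns int; str.upper() returns str

int, str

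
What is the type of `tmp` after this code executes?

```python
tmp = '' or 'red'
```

'or' returns first truthy value ('red', which is str)

str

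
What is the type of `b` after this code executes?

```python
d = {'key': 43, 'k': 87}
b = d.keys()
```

.keys() returns a dict_keys view object

dict_keys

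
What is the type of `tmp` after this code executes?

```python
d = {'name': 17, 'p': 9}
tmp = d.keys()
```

.keys() returns a dict_keys view object

dict_keys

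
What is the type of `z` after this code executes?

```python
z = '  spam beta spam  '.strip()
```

str.strip() returns str

str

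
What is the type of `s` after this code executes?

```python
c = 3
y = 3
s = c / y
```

int / int always returns float in Python 3 (3 / 3 = 1)

float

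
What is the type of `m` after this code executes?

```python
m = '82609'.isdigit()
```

str.isdigit() returns bool

bool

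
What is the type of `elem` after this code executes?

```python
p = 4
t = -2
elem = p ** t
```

int ** negative int returns float

float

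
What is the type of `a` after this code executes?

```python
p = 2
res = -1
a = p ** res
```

int ** negative int returns float

float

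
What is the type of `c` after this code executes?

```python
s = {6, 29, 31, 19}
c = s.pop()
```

Popping from a set of ints returns int

int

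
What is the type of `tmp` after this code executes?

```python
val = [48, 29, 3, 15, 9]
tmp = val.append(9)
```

list.append() returns None (mutates in place)

NoneType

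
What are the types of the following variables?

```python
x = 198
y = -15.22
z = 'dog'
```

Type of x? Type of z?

x is int; z is str

int, str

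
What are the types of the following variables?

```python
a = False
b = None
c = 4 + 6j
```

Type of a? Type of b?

a is bool; b is NoneType

bool, NoneType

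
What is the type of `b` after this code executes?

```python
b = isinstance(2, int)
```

isinstance() returns bool

bool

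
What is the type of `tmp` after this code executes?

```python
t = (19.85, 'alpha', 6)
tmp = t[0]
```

Index 0 of tuple is 19.85 which is float

float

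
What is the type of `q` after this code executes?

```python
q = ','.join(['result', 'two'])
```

str.join() returns str

str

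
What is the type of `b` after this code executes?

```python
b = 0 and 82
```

'and' returns the first falsy value (0, which is int)

int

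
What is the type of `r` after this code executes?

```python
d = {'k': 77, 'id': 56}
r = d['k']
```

Accessing dict[str, int] with key 'k' returns int value 77

int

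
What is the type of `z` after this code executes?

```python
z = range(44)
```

range() returns a range object

range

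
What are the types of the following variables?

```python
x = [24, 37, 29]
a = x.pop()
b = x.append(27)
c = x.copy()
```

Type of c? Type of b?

list.copy() returns list; list.append() returns None

list, NoneType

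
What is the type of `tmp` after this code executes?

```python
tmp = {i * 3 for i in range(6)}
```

A set comprehension {expr for x in iterable} produces a set

set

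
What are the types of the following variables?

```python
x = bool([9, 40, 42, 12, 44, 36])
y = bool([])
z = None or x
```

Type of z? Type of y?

None or <bool> returns the bool; bool() returns bool

bool, bool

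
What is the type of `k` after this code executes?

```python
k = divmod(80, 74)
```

divmod() returns a tuple (quotient, remainder)

tuple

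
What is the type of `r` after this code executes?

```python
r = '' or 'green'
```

'or' returns first truthy value ('green', which is str)

str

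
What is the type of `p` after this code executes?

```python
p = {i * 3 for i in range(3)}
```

A set comprehension {expr for x in iterable} produces a set

set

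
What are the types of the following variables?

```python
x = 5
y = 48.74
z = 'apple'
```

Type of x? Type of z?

x is int; z is str

int, str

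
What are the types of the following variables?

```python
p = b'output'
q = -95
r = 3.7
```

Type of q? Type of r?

q is int; r is float

int, float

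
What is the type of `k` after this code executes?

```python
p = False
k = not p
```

'not' always returns bool

bool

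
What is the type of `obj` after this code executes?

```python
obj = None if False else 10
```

Ternary: condition is False, else branch (10) taken → int

int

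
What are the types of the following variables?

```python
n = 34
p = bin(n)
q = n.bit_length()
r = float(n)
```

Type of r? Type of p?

float() returns float; bin() returns str

float, str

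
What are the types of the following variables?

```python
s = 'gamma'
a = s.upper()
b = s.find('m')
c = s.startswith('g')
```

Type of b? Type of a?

str.find() returns int; str.upper() returns str

int, str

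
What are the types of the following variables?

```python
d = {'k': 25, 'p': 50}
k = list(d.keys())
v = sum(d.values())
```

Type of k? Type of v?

list(...) returns list; sum of int values returns int

list, int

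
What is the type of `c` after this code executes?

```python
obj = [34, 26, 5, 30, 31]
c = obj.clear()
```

list.clear() returns None

NoneType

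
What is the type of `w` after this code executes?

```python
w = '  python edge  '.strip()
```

str.strip() returns str

str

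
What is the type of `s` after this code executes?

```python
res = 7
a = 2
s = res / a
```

int / int always returns float in Python 3 (7 / 2 = 3.5)

float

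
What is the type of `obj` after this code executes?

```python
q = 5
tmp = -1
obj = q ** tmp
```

int ** negative int returns float

float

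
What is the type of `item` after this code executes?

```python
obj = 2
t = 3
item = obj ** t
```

int ** positive int returns int (2 ** 3 = 8)

int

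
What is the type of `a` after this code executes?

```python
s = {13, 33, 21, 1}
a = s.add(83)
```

set.add() returns None (mutates in place)

NoneType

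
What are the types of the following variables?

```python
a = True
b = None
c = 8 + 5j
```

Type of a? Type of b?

a is bool; b is NoneType

bool, NoneType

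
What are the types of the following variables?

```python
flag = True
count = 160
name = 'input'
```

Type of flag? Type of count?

flag is bool; count is int

bool, int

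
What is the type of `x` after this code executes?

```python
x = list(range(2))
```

list(range(...)) returns list

list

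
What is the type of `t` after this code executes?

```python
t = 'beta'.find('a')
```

str.find() returns int (index, or -1)

int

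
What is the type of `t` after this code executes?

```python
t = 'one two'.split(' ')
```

str.split() returns list

list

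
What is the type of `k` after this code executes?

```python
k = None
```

None has type NoneType

NoneType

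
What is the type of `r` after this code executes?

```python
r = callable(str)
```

callable() returns bool

bool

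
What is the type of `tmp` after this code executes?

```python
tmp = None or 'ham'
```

'or' with None returns the other value ('ham', str)

str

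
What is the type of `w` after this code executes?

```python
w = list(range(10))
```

list(range(...)) returns list

list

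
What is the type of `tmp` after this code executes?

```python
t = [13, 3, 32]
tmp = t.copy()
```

list.copy() returns list

list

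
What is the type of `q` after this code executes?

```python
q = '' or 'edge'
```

'or' returns first truthy value ('edge', which is str)

str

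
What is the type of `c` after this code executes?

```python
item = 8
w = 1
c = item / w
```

int / int always returns float in Python 3 (8 / 1 = 8)

float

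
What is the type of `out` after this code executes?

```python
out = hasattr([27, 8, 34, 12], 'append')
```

hasattr() returns bool

bool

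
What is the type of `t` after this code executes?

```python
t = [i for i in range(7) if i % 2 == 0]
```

A list comprehension [...] produces a list

list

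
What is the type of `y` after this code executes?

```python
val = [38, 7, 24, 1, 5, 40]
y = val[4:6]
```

Slicing a list always returns a list

list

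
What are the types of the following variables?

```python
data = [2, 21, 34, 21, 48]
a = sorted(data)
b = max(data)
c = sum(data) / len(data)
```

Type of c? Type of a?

int / int returns float; sorted() returns list

float, list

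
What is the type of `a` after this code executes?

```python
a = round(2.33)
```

round() with no ndigits arg returns int

int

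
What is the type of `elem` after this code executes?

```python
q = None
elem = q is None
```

'is' comparison returns bool

bool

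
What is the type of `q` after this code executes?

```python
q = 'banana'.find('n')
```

str.find() returns int (index, or -1)

int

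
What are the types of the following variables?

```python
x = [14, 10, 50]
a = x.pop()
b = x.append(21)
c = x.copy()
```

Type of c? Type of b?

list.copy() returns list; list.append() returns None

list, NoneType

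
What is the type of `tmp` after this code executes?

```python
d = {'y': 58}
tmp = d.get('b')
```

dict.get() returns None when key 'b' is not found and no default given

NoneType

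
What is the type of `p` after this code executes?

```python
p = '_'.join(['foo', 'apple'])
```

str.join() returns str

str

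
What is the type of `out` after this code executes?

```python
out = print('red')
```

print() returns None

NoneType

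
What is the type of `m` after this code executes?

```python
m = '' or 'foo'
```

'or' returns first truthy value ('foo', which is str)

str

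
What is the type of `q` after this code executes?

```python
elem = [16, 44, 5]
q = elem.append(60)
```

list.append() returns None (mutates in place)

NoneType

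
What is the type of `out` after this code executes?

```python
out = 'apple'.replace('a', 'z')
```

str.replace() returns str

str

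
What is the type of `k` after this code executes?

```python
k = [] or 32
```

'or' returns first truthy value (32, which is int)

int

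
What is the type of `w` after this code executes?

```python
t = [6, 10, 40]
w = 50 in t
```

'in' operator returns bool

bool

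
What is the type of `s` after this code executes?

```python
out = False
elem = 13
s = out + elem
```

bool + int returns int (False is 0, so 0 + 13 = 13)

int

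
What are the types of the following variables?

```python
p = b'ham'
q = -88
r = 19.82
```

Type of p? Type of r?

p is bytes; r is float

bytes, float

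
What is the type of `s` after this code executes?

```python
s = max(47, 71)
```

max() of ints returns int

int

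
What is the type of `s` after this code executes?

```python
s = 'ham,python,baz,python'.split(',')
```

str.split() returns list

list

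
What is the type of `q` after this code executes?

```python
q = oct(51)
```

oct() returns str representation

str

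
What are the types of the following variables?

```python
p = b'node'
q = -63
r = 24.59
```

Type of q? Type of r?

q is int; r is float

int, float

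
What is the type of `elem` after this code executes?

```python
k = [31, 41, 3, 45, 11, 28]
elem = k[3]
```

Indexing a list of ints returns int (k[3] = 45)

int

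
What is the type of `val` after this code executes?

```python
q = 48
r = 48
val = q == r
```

Equality comparison returns bool

bool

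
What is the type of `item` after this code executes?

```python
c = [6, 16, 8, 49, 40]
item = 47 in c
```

'in' operator returns bool

bool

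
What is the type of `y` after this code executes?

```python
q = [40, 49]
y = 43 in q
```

'in' operator returns bool

bool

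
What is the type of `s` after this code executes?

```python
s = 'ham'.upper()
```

str.upper() returns str

str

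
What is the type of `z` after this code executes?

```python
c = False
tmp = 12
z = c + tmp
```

bool + int returns int (False is 0, so 0 + 12 = 12)

int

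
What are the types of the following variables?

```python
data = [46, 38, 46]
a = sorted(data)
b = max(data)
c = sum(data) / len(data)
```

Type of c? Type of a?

int / int returns float; sorted() returns list

float, list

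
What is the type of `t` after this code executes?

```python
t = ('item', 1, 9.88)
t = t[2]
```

Index 2 of tuple is 9.88 which is float

float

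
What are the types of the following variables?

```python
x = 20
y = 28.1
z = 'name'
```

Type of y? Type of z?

y is float; z is str

float, str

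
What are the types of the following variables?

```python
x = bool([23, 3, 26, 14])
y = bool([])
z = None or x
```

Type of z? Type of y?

None or <bool> returns the bool; bool() returns bool

bool, bool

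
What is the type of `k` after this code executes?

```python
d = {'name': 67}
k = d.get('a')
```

dict.get() returns None when key 'a' is not found and no default given

NoneType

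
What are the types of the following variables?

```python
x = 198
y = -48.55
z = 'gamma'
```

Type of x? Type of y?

x is int; y is float

int, float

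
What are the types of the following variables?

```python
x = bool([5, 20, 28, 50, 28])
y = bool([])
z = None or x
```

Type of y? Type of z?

bool() returns bool; None or <bool> returns the bool

bool, bool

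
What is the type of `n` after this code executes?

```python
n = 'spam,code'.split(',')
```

str.split() returns list

list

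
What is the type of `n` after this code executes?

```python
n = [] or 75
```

'or' returns first truthy value (75, which is int)

int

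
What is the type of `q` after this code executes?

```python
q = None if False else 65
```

Ternary: condition is False, else branch (65) taken → int

int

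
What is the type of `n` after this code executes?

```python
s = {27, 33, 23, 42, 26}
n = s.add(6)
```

set.add() returns None (mutates in place)

NoneType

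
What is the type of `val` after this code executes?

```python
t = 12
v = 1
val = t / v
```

int / int always returns float in Python 3 (12 / 1 = 12)

float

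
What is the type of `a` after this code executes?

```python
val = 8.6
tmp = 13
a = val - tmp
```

float - int returns float (8.6 - 13 = -4.4)

float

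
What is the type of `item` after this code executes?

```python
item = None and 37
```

'and' returns first falsy value (None)

NoneType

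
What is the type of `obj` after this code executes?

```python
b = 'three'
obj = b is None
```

'is' comparison returns bool

bool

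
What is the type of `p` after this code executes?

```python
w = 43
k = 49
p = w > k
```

Comparison operators return bool

bool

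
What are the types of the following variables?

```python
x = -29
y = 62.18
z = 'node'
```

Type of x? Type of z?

x is int; z is str

int, str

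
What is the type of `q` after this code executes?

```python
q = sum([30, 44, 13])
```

sum() of ints returns int

int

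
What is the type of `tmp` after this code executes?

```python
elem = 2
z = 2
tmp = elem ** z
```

int ** positive int returns int (2 ** 2 = 4)

int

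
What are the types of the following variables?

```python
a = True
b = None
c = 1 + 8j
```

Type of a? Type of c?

a is bool; c is complex

bool, complex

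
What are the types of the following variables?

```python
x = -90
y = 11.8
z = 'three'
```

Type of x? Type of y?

x is int; y is float

int, float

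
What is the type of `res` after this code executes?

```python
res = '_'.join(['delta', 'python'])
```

str.join() returns str

str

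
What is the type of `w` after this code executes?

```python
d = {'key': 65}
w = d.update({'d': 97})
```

dict.update() returns None

NoneType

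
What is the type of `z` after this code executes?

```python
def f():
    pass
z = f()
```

A function with no return statement returns None

NoneType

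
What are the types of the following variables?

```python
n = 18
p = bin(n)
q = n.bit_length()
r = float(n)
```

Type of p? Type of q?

bin() returns str; int.bit_length() returns int

str, int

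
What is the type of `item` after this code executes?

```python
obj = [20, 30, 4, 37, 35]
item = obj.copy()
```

list.copy() returns list

list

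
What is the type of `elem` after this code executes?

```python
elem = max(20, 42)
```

max() of ints returns int

int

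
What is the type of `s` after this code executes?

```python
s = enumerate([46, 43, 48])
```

enumerate() returns an enumerate iterator object

enumerate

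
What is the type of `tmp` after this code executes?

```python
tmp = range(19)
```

range() returns a range object

range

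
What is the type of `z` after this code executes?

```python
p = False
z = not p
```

'not' always returns bool

bool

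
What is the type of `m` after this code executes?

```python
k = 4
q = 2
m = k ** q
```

int ** positive int returns int (4 ** 2 = 16)

int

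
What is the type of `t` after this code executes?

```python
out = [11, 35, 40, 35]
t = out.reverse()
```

list.reverse() returns None

NoneType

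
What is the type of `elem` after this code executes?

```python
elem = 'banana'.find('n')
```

str.find() returns int (index, or -1)

int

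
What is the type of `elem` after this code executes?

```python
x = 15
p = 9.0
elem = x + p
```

int + float returns float (15 + 9.0 = 24.0)

float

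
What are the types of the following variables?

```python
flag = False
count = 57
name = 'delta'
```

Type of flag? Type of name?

flag is bool; name is str

bool, str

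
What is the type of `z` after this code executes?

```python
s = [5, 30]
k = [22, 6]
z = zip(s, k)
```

zip() returns a zip iterator object

zip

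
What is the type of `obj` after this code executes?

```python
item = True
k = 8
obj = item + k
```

bool + int returns int (True is 1, so 1 + 8 = 9)

int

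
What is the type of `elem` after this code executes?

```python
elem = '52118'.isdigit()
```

str.isdigit() returns bool

bool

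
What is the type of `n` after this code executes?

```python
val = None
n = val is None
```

'is' comparison returns bool

bool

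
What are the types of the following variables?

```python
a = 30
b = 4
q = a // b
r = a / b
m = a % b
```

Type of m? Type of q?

int % int returns int; int // int returns int

int, int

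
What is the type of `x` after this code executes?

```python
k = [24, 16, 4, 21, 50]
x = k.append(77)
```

list.append() returns None (mutates in place)

NoneType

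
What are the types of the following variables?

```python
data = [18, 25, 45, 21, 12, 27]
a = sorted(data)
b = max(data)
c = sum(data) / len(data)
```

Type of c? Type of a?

int / int returns float; sorted() returns list

float, list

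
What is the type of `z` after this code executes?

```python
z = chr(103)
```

chr() returns str (single character)

str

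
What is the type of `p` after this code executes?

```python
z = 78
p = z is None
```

'is' comparison returns bool

bool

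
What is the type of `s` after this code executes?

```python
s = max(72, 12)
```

max() of ints returns int

int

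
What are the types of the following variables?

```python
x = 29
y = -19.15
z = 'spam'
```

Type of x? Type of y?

x is int; y is float

int, float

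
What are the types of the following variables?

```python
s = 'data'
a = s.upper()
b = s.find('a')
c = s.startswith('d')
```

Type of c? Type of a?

str.startswith() returns bool; str.upper() returns str

bool, str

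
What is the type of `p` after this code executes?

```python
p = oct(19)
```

oct() returns str representation

str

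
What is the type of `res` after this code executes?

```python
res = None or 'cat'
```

'or' with None returns the other value ('cat', str)

str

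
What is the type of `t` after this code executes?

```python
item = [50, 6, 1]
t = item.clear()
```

list.clear() returns None

NoneType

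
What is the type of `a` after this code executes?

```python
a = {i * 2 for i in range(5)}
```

A set comprehension {expr for x in iterable} produces a set

set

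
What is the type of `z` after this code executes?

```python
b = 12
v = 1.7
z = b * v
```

int * float returns float (12 * 1.7 = 20.4)

float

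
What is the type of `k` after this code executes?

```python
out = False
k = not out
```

'not' always returns bool

bool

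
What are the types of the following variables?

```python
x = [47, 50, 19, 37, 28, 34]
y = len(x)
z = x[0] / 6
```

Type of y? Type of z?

len() returns int; int / int returns float

int, float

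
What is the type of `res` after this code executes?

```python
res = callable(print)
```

callable() returns bool

bool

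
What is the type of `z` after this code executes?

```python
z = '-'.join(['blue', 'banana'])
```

str.join() returns str

str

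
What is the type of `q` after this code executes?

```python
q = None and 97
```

'and' returns first falsy value (None)

NoneType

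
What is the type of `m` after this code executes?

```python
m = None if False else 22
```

Ternary: condition is False, else branch (22) taken → int

int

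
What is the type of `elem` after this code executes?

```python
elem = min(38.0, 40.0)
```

min() of floats returns float

float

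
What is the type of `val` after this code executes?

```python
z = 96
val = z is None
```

'is' comparison returns bool

bool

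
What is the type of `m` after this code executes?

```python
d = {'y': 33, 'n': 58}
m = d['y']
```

Accessing dict[str, int] with key 'y' returns int value 33

int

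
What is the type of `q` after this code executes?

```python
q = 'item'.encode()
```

str.encode() returns bytes

bytes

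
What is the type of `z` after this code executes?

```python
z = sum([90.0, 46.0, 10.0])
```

sum() of floats returns float

float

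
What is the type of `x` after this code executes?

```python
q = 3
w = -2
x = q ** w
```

int ** negative int returns float

float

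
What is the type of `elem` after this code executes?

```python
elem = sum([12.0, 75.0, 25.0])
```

sum() of floats returns float

float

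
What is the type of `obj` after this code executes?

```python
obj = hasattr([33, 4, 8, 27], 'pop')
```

hasattr() returns bool

bool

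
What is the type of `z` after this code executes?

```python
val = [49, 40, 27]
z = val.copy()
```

list.copy() returns list

list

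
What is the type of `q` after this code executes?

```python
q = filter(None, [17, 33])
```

filter() returns a filter iterator object

filter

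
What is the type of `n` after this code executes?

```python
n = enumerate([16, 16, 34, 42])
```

enumerate() returns an enumerate iterator object

enumerate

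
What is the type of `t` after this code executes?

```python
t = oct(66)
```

oct() returns str representation

str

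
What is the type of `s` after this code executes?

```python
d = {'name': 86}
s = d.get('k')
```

dict.get() returns None when key 'k' is not found and no default given

NoneType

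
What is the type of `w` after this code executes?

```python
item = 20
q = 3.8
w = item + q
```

int + float returns float (20 + 3.8 = 23.8)

float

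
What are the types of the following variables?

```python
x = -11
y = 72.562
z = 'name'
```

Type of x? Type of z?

x is int; z is str

int, str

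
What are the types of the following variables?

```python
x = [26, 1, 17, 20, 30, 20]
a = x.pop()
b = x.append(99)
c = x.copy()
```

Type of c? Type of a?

list.copy() returns list; list.pop() returns the element (int)

list, int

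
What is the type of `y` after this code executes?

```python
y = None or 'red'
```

'or' with None returns the other value ('red', str)

str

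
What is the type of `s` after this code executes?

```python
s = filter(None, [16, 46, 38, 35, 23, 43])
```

filter() returns a filter iterator object

filter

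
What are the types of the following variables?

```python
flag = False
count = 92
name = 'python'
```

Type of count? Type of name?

count is int; name is str

int, str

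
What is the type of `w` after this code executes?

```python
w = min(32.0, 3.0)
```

min() of floats returns float

float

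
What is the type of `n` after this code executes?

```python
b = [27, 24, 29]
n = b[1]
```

Indexing a list of ints returns int (b[1] = 24)

int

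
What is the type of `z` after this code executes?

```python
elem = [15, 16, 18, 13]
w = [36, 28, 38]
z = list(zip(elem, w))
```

list(zip(...)) returns a list of tuples

list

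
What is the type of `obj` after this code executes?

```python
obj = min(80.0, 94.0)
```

min() of floats returns float

float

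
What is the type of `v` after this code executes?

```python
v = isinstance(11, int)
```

isinstance() returns bool

bool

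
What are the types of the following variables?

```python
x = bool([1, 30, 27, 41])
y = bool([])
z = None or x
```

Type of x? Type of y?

bool() returns bool; bool() returns bool

bool, bool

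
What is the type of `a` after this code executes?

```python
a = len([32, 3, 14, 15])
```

len() always returns int

int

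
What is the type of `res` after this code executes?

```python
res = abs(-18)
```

abs() of int returns int

int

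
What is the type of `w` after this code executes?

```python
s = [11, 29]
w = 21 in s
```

'in' operator returns bool

bool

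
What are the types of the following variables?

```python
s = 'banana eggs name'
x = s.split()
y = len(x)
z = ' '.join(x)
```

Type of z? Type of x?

str.join() returns str; str.split() returns list

str, list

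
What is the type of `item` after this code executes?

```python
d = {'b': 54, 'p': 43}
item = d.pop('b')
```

dict.pop() returns the value (int)

int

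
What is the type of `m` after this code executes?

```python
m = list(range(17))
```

list(range(...)) returns list

list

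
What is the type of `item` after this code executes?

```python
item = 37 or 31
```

'or' returns the first truthy value (37, which is int)

int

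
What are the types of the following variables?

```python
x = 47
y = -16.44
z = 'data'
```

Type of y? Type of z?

y is float; z is str

float, str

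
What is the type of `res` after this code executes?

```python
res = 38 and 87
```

'and' returns the last value when all truthy (87, which is int)

int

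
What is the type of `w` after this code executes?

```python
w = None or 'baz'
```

'or' with None returns the other value ('baz', str)

str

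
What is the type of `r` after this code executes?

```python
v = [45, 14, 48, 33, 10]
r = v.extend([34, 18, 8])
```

list.extend() returns None

NoneType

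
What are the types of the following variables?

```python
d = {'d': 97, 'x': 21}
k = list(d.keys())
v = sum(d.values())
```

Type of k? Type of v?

list(...) returns list; sum of int values returns int

list, int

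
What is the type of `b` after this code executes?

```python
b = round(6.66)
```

round() with no ndigits arg returns int

int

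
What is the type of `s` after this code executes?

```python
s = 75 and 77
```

'and' returns the last value when all truthy (77, which is int)

int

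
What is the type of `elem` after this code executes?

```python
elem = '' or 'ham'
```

'or' returns first truthy value ('ham', which is str)

str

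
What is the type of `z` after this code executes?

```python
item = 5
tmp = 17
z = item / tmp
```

int / int always returns float in Python 3 (5 / 17 = 0.294118)

float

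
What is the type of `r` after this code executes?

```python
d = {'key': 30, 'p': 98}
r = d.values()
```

.values() returns a dict_values view object

dict_values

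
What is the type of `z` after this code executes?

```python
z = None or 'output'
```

'or' with None returns the other value ('output', str)

str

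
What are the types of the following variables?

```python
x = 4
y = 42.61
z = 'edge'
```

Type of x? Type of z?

x is int; z is str

int, str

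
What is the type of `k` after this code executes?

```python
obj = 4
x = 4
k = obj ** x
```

int ** positive int returns int (4 ** 4 = 256)

int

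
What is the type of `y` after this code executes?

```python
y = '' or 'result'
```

'or' returns first truthy value ('result', which is str)

str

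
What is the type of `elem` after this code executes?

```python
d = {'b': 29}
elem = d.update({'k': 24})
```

dict.update() returns None

NoneType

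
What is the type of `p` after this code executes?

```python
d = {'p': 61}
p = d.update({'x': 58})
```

dict.update() returns None

NoneType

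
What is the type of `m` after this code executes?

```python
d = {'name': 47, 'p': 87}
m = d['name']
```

Accessing dict[str, int] with key 'name' returns int value 47

int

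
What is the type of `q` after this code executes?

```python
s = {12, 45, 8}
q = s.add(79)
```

set.add() returns None (mutates in place)

NoneType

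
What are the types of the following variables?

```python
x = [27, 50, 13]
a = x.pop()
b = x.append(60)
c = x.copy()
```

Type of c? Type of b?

list.copy() returns list; list.append() returns None

list, NoneType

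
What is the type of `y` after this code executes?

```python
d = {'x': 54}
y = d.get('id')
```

dict.get() returns None when key 'id' is not found and no default given

NoneType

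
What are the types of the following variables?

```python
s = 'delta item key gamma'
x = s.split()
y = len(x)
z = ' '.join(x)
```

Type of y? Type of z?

len() returns int; str.join() returns str

int, str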